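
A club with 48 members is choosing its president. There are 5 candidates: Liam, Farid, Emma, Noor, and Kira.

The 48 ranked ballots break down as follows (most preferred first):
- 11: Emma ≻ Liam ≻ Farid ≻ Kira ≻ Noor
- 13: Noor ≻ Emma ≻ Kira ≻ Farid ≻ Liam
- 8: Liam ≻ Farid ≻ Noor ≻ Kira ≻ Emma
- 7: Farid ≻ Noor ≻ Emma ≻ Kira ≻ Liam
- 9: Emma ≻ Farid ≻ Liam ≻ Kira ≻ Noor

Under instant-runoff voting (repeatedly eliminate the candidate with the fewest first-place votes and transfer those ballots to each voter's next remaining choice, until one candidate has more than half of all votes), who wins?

Noor

Round 1: Liam 8, Farid 7, Emma 20, Noor 13, Kira 0. Kira eliminated.
Round 2: Liam 8, Farid 7, Emma 20, Noor 13. Farid eliminated.
Round 3: Liam 8, Emma 20, Noor 20. Liam eliminated.
Round 4: Emma 20, Noor 28. Noor has a majority (≥25).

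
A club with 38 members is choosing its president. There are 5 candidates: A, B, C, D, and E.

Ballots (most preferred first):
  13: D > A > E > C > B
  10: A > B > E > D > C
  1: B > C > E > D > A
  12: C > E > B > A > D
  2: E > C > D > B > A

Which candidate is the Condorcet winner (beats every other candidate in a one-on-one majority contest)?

A vs B: 23–15
A vs C: 23–15
A vs D: 22–16
A vs E: 23–15
A beats every other candidate.

A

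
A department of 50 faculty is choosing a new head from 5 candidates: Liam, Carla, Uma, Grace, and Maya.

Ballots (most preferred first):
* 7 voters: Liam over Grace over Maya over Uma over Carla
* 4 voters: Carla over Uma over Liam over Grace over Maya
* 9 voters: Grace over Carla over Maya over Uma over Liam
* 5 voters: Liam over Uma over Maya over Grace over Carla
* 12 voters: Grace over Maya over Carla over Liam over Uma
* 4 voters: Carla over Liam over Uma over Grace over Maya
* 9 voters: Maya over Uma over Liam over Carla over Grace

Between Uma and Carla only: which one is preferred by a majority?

Uma is ranked above Carla on 21 ballots; Carla above Uma on 29.

Carla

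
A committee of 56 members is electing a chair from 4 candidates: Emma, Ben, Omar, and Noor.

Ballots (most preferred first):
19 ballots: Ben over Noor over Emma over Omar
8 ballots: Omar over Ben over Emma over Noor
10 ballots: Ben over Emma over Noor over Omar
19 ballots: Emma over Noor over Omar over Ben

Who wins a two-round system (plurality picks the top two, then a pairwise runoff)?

Round 1 first-place votes: Emma 19, Ben 29, Omar 8, Noor 0. Ben and Emma advance.
Runoff: Ben is ranked above Emma on 37 ballots, Emma above Ben on 19.

Ben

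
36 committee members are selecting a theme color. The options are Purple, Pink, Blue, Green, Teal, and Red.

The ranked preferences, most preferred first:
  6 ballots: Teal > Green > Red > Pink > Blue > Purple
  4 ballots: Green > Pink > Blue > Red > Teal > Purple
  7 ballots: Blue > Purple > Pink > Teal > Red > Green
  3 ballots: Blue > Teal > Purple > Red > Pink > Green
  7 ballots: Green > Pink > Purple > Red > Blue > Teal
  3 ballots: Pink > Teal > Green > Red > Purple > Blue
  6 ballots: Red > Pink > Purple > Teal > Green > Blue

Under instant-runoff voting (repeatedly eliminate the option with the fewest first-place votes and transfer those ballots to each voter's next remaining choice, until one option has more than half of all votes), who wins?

Round 1: Purple 0, Pink 3, Blue 10, Green 11, Teal 6, Red 6. Purple eliminated.
Round 2: Pink 3, Blue 10, Green 11, Teal 6, Red 6. Pink eliminated.
Round 3: Blue 10, Green 11, Teal 9, Red 6. Red eliminated.
Round 4: Blue 10, Green 11, Teal 15. Blue eliminated.
Round 5: Green 11, Teal 25. Teal has a majority (≥19).

Teal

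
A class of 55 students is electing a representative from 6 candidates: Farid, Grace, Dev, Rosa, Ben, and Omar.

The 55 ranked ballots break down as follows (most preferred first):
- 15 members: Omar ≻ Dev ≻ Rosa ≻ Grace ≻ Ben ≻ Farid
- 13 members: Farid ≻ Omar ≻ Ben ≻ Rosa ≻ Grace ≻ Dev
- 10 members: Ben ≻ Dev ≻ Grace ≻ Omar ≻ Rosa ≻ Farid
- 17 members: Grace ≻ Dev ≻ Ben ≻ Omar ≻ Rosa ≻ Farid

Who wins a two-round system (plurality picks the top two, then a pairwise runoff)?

Round 1 first-place votes: Farid 13, Grace 17, Dev 0, Rosa 0, Ben 10, Omar 15. Grace and Omar advance.
Runoff: Grace is ranked above Omar on 27 ballots, Omar above Grace on 28.

Omar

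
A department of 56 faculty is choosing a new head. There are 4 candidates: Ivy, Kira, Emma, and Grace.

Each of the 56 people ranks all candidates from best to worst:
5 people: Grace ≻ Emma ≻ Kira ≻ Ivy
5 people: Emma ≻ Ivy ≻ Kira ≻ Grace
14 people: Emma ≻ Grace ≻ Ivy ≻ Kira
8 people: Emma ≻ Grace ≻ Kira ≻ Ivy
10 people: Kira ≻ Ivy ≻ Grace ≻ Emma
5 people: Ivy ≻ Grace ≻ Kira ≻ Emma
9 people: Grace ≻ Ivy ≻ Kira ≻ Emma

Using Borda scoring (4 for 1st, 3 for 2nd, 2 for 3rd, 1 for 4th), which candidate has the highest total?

Grace

Ivy: 5×1 + 5×3 + 14×2 + 8×1 + 10×3 + 5×4 + 9×3 = 133
Kira: 5×2 + 5×2 + 14×1 + 8×2 + 10×4 + 5×2 + 9×2 = 118
Emma: 5×3 + 5×4 + 14×4 + 8×4 + 10×1 + 5×1 + 9×1 = 147
Grace: 5×4 + 5×1 + 14×3 + 8×3 + 10×2 + 5×3 + 9×4 = 162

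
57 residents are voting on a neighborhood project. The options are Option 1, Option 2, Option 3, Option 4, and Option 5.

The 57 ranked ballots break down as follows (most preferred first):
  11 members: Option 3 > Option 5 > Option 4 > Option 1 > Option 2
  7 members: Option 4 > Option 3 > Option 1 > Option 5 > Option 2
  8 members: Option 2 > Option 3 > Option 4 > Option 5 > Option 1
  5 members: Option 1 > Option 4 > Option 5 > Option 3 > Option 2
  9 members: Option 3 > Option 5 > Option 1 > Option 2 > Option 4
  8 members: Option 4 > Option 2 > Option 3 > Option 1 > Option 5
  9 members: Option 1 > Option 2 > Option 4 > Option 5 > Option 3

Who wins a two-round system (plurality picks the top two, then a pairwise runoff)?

Round 1 first-place votes: Option 1 14, Option 2 8, Option 3 20, Option 4 15, Option 5 0. Option 3 and Option 4 advance.
Runoff: Option 3 is ranked above Option 4 on 28 ballots, Option 4 above Option 3 on 29.

Option 4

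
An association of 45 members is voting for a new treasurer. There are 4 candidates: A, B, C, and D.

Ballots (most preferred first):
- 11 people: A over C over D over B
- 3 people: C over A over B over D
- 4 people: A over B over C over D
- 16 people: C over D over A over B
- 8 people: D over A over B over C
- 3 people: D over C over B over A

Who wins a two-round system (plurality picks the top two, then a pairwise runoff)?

Round 1 first-place votes: A 15, B 0, C 19, D 11. C and A advance.
Runoff: C is ranked above A on 22 ballots, A above C on 23.

A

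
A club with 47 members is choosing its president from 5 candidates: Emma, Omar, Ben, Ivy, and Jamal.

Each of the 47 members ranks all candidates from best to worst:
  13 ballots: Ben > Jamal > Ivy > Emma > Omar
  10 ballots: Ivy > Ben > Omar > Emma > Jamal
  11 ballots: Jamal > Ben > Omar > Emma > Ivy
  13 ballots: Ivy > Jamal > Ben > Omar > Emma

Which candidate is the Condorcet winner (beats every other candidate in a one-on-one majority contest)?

Jamal

Jamal vs Emma: 37–10
Jamal vs Omar: 37–10
Jamal vs Ben: 24–23
Jamal vs Ivy: 24–23
Jamal beats every other candidate.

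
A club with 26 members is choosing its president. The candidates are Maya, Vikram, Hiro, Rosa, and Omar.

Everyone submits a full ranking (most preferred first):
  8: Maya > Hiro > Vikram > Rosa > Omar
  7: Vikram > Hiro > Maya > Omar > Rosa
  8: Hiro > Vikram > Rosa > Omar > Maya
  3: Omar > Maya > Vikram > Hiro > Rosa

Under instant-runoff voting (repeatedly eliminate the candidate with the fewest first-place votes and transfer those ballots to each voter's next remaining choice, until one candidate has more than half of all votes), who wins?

Hiro

Round 1: Maya 8, Vikram 7, Hiro 8, Rosa 0, Omar 3. Rosa eliminated.
Round 2: Maya 8, Vikram 7, Hiro 8, Omar 3. Omar eliminated.
Round 3: Maya 11, Vikram 7, Hiro 8. Vikram eliminated.
Round 4: Maya 11, Hiro 15. Hiro has a majority (≥14).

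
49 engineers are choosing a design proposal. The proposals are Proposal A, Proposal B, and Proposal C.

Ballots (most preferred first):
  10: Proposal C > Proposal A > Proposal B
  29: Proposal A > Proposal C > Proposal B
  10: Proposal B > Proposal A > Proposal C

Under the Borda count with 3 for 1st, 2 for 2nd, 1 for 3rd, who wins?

Proposal A: 10×2 + 29×3 + 10×2 = 127
Proposal B: 10×1 + 29×1 + 10×3 = 69
Proposal C: 10×3 + 29×2 + 10×1 = 98

Proposal A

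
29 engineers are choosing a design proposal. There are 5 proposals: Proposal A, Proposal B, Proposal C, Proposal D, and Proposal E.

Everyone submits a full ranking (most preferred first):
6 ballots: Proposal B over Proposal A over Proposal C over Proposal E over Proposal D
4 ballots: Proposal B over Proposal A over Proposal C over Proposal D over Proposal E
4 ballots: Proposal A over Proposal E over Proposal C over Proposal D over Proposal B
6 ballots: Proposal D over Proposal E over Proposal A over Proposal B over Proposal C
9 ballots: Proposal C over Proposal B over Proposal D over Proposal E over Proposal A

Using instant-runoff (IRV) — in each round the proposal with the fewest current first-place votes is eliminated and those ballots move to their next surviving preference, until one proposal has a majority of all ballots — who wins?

Proposal B

Round 1: Proposal A 4, Proposal B 10, Proposal C 9, Proposal D 6, Proposal E 0. Proposal E eliminated.
Round 2: Proposal A 4, Proposal B 10, Proposal C 9, Proposal D 6. Proposal A eliminated.
Round 3: Proposal B 10, Proposal C 13, Proposal D 6. Proposal D eliminated.
Round 4: Proposal B 16, Proposal C 13. Proposal B has a majority (≥15).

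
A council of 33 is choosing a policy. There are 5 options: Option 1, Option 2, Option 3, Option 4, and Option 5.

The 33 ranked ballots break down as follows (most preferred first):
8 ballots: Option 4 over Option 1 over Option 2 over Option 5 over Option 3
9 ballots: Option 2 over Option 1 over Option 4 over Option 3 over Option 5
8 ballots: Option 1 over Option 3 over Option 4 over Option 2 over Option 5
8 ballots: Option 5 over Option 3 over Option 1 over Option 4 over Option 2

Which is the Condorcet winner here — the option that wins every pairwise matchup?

Option 1

Option 1 vs Option 2: 24–9
Option 1 vs Option 3: 25–8
Option 1 vs Option 4: 25–8
Option 1 vs Option 5: 25–8
Option 1 beats every other option.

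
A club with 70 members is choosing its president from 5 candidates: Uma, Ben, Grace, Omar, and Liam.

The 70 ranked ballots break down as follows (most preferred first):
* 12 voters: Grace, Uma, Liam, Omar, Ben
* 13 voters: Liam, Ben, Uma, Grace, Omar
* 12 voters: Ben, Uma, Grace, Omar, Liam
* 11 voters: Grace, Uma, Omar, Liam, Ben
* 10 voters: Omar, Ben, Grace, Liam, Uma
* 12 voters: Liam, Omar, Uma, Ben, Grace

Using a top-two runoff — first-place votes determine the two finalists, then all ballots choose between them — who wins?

Grace

Round 1 first-place votes: Uma 0, Ben 12, Grace 23, Omar 10, Liam 25. Liam and Grace advance.
Runoff: Liam is ranked above Grace on 25 ballots, Grace above Liam on 45.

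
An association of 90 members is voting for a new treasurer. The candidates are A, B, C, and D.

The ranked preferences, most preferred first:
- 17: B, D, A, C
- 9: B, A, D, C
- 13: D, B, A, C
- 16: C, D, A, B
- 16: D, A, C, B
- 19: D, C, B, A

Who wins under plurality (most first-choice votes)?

First-place votes: A 0, B 26, C 16, D 48.

D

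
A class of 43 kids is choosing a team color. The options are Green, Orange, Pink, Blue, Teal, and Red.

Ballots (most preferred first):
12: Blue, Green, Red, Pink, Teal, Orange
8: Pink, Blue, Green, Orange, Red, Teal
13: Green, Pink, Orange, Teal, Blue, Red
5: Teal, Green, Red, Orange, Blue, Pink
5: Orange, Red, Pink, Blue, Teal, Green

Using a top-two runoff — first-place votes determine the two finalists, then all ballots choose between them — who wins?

Blue

Round 1 first-place votes: Green 13, Orange 5, Pink 8, Blue 12, Teal 5, Red 0. Green and Blue advance.
Runoff: Green is ranked above Blue on 18 ballots, Blue above Green on 25.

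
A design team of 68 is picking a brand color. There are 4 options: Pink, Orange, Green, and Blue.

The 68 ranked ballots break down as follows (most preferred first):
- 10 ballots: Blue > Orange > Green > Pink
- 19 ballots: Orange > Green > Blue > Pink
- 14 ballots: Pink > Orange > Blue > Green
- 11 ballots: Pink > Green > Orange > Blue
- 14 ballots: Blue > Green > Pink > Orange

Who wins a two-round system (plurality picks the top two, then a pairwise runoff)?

Round 1 first-place votes: Pink 25, Orange 19, Green 0, Blue 24. Pink and Blue advance.
Runoff: Pink is ranked above Blue on 25 ballots, Blue above Pink on 43.

Blue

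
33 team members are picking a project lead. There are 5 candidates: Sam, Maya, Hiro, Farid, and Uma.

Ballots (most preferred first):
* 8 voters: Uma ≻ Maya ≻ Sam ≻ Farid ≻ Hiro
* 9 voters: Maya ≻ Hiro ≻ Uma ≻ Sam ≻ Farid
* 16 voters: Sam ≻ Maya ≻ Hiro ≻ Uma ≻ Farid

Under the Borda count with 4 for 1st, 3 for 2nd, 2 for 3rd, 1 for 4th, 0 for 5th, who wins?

Sam: 8×2 + 9×1 + 16×4 = 89
Maya: 8×3 + 9×4 + 16×3 = 108
Hiro: 8×0 + 9×3 + 16×2 = 59
Farid: 8×1 + 9×0 + 16×0 = 8
Uma: 8×4 + 9×2 + 16×1 = 66

Maya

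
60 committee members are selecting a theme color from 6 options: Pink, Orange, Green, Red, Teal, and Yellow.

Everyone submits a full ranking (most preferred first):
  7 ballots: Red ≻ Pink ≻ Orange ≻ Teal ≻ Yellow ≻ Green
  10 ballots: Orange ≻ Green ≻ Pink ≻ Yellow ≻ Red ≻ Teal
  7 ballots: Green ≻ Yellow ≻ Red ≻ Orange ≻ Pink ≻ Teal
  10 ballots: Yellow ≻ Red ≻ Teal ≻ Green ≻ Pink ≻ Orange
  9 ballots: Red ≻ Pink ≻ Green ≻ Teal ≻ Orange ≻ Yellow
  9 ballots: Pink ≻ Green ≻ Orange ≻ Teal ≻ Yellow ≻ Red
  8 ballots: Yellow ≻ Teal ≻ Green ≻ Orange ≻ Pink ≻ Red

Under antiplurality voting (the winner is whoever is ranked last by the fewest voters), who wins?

Last-place votes: Pink 0, Orange 10, Green 7, Red 17, Teal 17, Yellow 9.

Pink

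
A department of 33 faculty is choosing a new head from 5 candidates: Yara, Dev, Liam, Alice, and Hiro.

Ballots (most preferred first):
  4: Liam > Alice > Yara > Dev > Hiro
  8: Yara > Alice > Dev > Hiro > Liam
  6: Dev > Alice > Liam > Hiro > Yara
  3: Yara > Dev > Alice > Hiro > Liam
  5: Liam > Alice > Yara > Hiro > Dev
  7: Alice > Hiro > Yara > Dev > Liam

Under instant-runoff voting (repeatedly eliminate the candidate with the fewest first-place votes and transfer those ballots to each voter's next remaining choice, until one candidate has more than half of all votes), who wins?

Round 1: Yara 11, Dev 6, Liam 9, Alice 7, Hiro 0. Hiro eliminated.
Round 2: Yara 11, Dev 6, Liam 9, Alice 7. Dev eliminated.
Round 3: Yara 11, Liam 9, Alice 13. Liam eliminated.
Round 4: Yara 11, Alice 22. Alice has a majority (≥17).

Alice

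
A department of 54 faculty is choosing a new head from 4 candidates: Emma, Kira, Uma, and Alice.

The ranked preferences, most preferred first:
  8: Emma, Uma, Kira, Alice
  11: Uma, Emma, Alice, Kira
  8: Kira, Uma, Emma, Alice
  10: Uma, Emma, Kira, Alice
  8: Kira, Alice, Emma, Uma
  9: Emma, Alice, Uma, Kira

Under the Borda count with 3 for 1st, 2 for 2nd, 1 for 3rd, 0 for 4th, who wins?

Emma

Emma: 8×3 + 11×2 + 8×1 + 10×2 + 8×1 + 9×3 = 109
Kira: 8×1 + 11×0 + 8×3 + 10×1 + 8×3 + 9×0 = 66
Uma: 8×2 + 11×3 + 8×2 + 10×3 + 8×0 + 9×1 = 104
Alice: 8×0 + 11×1 + 8×0 + 10×0 + 8×2 + 9×2 = 45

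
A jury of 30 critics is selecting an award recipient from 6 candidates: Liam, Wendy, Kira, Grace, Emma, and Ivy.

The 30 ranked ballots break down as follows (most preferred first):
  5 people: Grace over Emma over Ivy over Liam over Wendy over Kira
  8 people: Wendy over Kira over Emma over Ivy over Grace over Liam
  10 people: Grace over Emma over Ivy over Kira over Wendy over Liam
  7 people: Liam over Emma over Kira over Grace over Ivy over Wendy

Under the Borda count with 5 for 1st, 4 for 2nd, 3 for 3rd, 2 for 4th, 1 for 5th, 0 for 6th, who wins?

Liam: 5×2 + 8×0 + 10×0 + 7×5 = 45
Wendy: 5×1 + 8×5 + 10×1 + 7×0 = 55
Kira: 5×0 + 8×4 + 10×2 + 7×3 = 73
Grace: 5×5 + 8×1 + 10×5 + 7×2 = 97
Emma: 5×4 + 8×3 + 10×4 + 7×4 = 112
Ivy: 5×3 + 8×2 + 10×3 + 7×1 = 68

Emma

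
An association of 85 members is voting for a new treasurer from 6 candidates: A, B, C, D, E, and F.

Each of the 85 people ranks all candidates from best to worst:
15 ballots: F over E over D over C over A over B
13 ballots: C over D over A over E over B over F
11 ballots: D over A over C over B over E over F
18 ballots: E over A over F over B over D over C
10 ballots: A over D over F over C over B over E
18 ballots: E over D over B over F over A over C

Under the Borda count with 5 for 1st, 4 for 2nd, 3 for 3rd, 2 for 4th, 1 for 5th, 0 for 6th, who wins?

D

A: 15×1 + 13×3 + 11×4 + 18×4 + 10×5 + 18×1 = 238
B: 15×0 + 13×1 + 11×2 + 18×2 + 10×1 + 18×3 = 135
C: 15×2 + 13×5 + 11×3 + 18×0 + 10×2 + 18×0 = 148
D: 15×3 + 13×4 + 11×5 + 18×1 + 10×4 + 18×4 = 282
E: 15×4 + 13×2 + 11×1 + 18×5 + 10×0 + 18×5 = 277
F: 15×5 + 13×0 + 11×0 + 18×3 + 10×3 + 18×2 = 195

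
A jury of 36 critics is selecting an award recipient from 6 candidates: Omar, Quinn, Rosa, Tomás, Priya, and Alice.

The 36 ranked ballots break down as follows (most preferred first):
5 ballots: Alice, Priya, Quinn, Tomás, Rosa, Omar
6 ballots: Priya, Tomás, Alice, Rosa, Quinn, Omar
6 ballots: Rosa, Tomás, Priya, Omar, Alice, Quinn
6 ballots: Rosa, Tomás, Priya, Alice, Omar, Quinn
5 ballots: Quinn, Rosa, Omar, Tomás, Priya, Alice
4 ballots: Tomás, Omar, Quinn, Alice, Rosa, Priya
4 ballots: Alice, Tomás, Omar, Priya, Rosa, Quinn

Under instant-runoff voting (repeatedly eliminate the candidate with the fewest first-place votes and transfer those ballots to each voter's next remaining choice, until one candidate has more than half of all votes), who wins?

Alice

Round 1: Omar 0, Quinn 5, Rosa 12, Tomás 4, Priya 6, Alice 9. Omar eliminated.
Round 2: Quinn 5, Rosa 12, Tomás 4, Priya 6, Alice 9. Tomás eliminated.
Round 3: Quinn 9, Rosa 12, Priya 6, Alice 9. Priya eliminated.
Round 4: Quinn 9, Rosa 12, Alice 15. Quinn eliminated.
Round 5: Rosa 17, Alice 19. Alice has a majority (≥19).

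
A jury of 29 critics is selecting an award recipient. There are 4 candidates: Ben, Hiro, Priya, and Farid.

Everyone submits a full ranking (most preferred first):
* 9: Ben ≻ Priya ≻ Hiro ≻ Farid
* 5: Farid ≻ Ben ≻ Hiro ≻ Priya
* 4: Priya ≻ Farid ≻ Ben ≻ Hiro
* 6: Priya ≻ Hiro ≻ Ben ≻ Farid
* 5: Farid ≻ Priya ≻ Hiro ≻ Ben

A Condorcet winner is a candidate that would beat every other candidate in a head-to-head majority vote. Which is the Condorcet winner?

Priya vs Ben: 15–14
Priya vs Hiro: 24–5
Priya vs Farid: 19–10
Priya beats every other candidate.

Priya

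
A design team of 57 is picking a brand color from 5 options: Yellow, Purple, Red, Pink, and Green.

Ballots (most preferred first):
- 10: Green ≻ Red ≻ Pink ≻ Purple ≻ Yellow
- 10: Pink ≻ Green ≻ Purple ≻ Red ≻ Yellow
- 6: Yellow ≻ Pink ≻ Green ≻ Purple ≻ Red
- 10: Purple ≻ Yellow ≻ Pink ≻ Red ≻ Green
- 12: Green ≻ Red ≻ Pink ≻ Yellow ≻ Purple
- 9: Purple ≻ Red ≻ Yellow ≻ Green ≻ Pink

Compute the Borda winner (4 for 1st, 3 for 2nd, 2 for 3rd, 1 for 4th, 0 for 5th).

Green

Yellow: 10×0 + 10×0 + 6×4 + 10×3 + 12×1 + 9×2 = 84
Purple: 10×1 + 10×2 + 6×1 + 10×4 + 12×0 + 9×4 = 112
Red: 10×3 + 10×1 + 6×0 + 10×1 + 12×3 + 9×3 = 113
Pink: 10×2 + 10×4 + 6×3 + 10×2 + 12×2 + 9×0 = 122
Green: 10×4 + 10×3 + 6×2 + 10×0 + 12×4 + 9×1 = 139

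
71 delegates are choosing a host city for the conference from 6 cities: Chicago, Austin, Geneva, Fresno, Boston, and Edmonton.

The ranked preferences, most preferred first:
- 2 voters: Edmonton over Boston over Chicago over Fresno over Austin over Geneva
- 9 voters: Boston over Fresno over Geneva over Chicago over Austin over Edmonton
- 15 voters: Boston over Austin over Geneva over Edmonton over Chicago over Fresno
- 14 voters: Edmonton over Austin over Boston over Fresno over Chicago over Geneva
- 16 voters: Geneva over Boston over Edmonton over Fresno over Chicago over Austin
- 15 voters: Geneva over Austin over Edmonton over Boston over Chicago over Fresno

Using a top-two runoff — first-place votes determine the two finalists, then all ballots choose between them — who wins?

Round 1 first-place votes: Chicago 0, Austin 0, Geneva 31, Fresno 0, Boston 24, Edmonton 16. Geneva and Boston advance.
Runoff: Geneva is ranked above Boston on 31 ballots, Boston above Geneva on 40.

Boston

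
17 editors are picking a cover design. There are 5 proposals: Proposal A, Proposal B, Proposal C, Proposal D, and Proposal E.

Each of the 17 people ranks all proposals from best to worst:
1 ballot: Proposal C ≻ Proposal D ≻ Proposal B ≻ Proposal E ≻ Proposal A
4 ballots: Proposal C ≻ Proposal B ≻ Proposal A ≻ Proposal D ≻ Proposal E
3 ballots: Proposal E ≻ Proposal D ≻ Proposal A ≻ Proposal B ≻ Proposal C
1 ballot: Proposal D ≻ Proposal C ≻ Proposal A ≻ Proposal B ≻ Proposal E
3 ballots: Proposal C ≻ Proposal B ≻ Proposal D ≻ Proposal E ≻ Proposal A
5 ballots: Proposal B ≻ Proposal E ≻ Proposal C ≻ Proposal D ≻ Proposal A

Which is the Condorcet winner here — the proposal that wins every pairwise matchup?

Proposal C

Proposal C vs Proposal A: 14–3
Proposal C vs Proposal B: 9–8
Proposal C vs Proposal D: 13–4
Proposal C vs Proposal E: 9–8
Proposal C beats every other proposal.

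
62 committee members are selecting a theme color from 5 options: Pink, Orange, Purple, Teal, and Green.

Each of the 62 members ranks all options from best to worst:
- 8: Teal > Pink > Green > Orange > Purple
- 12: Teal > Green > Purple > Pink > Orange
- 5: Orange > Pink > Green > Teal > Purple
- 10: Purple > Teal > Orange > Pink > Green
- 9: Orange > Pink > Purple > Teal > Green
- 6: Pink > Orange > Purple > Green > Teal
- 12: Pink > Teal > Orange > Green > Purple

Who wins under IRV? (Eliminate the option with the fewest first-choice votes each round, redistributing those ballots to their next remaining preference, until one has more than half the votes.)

Round 1: Pink 18, Orange 14, Purple 10, Teal 20, Green 0. Green eliminated.
Round 2: Pink 18, Orange 14, Purple 10, Teal 20. Purple eliminated.
Round 3: Pink 18, Orange 14, Teal 30. Orange eliminated.
Round 4: Pink 32, Teal 30. Pink has a majority (≥32).

Pink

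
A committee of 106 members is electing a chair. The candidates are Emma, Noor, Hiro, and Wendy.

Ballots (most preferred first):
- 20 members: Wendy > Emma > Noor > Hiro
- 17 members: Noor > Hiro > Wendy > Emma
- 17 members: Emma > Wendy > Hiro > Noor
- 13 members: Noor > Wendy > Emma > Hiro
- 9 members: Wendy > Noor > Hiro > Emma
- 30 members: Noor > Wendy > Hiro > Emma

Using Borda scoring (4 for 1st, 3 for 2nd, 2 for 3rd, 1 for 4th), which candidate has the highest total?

Emma: 20×3 + 17×1 + 17×4 + 13×2 + 9×1 + 30×1 = 210
Noor: 20×2 + 17×4 + 17×1 + 13×4 + 9×3 + 30×4 = 324
Hiro: 20×1 + 17×3 + 17×2 + 13×1 + 9×2 + 30×2 = 196
Wendy: 20×4 + 17×2 + 17×3 + 13×3 + 9×4 + 30×3 = 330

Wendy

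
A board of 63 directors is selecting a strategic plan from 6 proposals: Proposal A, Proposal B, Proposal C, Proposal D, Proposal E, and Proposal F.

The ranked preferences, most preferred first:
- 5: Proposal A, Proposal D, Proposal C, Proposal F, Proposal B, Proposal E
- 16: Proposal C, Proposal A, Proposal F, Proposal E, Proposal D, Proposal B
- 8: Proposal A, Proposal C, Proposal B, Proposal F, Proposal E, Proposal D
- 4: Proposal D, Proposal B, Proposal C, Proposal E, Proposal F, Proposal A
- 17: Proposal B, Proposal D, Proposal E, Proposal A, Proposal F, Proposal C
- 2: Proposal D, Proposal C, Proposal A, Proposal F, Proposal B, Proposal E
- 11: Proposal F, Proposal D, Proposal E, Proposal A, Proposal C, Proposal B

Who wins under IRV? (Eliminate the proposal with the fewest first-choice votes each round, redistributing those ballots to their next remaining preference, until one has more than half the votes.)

Proposal A

Round 1: Proposal A 13, Proposal B 17, Proposal C 16, Proposal D 6, Proposal E 0, Proposal F 11. Proposal E eliminated.
Round 2: Proposal A 13, Proposal B 17, Proposal C 16, Proposal D 6, Proposal F 11. Proposal D eliminated.
Round 3: Proposal A 13, Proposal B 21, Proposal C 18, Proposal F 11. Proposal F eliminated.
Round 4: Proposal A 24, Proposal B 21, Proposal C 18. Proposal C eliminated.
Round 5: Proposal A 42, Proposal B 21. Proposal A has a majority (≥32).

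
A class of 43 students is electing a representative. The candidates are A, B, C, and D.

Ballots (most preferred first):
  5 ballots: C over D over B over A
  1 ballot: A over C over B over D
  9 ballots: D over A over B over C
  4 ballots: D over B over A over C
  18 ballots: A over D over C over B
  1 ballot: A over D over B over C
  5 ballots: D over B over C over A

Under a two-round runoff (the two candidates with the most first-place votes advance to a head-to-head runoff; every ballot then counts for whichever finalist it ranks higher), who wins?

Round 1 first-place votes: A 20, B 0, C 5, D 18. A and D advance.
Runoff: A is ranked above D on 20 ballots, D above A on 23.

D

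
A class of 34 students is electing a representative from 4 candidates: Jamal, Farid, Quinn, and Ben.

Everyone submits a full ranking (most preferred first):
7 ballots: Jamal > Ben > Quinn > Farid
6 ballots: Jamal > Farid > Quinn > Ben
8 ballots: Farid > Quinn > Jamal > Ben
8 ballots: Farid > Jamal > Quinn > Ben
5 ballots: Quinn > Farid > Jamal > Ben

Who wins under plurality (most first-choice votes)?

First-place votes: Jamal 13, Farid 16, Quinn 5, Ben 0.

Farid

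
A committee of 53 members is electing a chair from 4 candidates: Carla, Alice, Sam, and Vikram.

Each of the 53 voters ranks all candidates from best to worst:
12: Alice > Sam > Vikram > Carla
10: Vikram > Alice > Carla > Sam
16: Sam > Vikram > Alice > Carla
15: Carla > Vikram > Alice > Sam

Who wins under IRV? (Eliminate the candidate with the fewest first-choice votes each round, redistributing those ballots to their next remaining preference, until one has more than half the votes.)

Round 1: Carla 15, Alice 12, Sam 16, Vikram 10. Vikram eliminated.
Round 2: Carla 15, Alice 22, Sam 16. Carla eliminated.
Round 3: Alice 37, Sam 16. Alice has a majority (≥27).

Alice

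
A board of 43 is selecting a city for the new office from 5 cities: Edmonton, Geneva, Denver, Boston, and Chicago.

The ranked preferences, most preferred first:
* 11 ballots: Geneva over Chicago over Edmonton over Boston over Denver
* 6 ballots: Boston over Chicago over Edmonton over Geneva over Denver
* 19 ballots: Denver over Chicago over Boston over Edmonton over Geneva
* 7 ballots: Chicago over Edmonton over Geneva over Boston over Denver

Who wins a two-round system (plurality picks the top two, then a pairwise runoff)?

Round 1 first-place votes: Edmonton 0, Geneva 11, Denver 19, Boston 6, Chicago 7. Denver and Geneva advance.
Runoff: Denver is ranked above Geneva on 19 ballots, Geneva above Denver on 24.

Geneva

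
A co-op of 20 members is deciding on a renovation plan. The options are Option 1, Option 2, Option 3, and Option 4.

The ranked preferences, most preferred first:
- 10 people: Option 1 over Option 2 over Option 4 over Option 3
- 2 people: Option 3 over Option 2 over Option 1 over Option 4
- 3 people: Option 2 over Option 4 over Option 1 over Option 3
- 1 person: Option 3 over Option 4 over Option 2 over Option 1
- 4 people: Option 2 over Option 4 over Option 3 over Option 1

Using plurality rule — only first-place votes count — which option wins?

First-place votes: Option 1 10, Option 2 7, Option 3 3, Option 4 0.

Option 1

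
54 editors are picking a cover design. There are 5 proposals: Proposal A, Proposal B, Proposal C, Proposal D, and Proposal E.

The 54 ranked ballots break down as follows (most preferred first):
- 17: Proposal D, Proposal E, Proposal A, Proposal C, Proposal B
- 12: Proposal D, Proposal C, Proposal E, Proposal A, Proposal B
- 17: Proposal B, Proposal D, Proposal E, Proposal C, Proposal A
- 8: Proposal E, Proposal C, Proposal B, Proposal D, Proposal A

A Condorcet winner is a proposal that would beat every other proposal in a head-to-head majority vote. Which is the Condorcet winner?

Proposal D vs Proposal A: 54–0
Proposal D vs Proposal B: 29–25
Proposal D vs Proposal C: 46–8
Proposal D vs Proposal E: 46–8
Proposal D beats every other proposal.

Proposal D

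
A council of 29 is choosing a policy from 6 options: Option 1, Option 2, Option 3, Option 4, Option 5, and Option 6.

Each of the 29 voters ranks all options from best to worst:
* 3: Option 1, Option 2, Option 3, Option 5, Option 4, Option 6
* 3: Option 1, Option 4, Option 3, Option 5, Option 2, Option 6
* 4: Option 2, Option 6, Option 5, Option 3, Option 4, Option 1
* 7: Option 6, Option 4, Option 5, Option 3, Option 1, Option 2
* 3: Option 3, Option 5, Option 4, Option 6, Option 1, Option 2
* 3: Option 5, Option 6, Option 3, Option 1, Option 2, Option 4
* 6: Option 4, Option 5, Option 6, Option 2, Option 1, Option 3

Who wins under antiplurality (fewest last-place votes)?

Option 5

Last-place votes: Option 1 4, Option 2 10, Option 3 6, Option 4 3, Option 5 0, Option 6 6.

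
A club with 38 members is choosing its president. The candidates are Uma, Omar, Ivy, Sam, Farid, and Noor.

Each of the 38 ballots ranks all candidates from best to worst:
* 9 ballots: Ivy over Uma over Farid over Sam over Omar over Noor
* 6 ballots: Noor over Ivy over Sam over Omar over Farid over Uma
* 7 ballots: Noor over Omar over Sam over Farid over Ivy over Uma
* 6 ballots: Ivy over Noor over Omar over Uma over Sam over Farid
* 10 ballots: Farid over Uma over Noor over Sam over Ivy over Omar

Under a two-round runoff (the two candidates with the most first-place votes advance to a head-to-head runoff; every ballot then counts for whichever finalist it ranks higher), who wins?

Noor

Round 1 first-place votes: Uma 0, Omar 0, Ivy 15, Sam 0, Farid 10, Noor 13. Ivy and Noor advance.
Runoff: Ivy is ranked above Noor on 15 ballots, Noor above Ivy on 23.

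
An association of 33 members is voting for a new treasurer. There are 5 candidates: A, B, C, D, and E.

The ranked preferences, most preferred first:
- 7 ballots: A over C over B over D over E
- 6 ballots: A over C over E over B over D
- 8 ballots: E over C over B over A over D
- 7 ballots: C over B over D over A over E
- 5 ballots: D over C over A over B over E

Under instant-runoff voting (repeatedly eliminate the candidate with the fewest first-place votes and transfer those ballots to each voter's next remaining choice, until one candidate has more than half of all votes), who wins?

C

Round 1: A 13, B 0, C 7, D 5, E 8. B eliminated.
Round 2: A 13, C 7, D 5, E 8. D eliminated.
Round 3: A 13, C 12, E 8. E eliminated.
Round 4: A 13, C 20. C has a majority (≥17).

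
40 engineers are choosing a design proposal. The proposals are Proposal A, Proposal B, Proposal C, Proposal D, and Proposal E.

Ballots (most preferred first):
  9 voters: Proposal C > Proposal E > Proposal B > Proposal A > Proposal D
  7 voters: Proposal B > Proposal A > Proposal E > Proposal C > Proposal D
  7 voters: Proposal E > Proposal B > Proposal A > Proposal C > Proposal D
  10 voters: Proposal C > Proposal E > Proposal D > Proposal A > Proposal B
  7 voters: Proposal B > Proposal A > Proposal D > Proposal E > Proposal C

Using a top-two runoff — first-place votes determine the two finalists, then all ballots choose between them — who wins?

Proposal B

Round 1 first-place votes: Proposal A 0, Proposal B 14, Proposal C 19, Proposal D 0, Proposal E 7. Proposal C and Proposal B advance.
Runoff: Proposal C is ranked above Proposal B on 19 ballots, Proposal B above Proposal C on 21.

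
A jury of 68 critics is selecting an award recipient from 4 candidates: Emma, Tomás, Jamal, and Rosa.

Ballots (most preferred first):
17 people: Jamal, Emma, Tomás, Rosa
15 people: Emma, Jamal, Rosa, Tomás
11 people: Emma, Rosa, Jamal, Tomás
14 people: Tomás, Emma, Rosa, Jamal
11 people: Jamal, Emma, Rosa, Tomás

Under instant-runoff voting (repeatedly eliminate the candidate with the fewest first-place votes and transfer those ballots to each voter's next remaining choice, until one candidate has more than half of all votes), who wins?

Emma

Round 1: Emma 26, Tomás 14, Jamal 28, Rosa 0. Rosa eliminated.
Round 2: Emma 26, Tomás 14, Jamal 28. Tomás eliminated.
Round 3: Emma 40, Jamal 28. Emma has a majority (≥35).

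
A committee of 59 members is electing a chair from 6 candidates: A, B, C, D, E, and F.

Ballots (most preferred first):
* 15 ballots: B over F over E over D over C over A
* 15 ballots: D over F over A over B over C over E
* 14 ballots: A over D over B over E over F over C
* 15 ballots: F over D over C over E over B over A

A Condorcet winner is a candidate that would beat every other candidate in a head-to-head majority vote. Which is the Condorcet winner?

F

F vs A: 45–14
F vs B: 30–29
F vs C: 59–0
F vs D: 30–29
F vs E: 45–14
F beats every other candidate.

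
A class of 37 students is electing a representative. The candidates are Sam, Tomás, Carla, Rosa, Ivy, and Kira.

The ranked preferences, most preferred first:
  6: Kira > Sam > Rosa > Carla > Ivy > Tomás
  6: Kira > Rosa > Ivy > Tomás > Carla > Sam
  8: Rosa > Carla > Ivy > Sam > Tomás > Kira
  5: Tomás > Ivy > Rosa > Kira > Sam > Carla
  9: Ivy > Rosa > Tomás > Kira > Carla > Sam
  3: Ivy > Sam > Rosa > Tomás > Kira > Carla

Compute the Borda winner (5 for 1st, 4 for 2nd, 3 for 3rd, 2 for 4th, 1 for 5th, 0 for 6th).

Sam: 6×4 + 6×0 + 8×2 + 5×1 + 9×0 + 3×4 = 57
Tomás: 6×0 + 6×2 + 8×1 + 5×5 + 9×3 + 3×2 = 78
Carla: 6×2 + 6×1 + 8×4 + 5×0 + 9×1 + 3×0 = 59
Rosa: 6×3 + 6×4 + 8×5 + 5×3 + 9×4 + 3×3 = 142
Ivy: 6×1 + 6×3 + 8×3 + 5×4 + 9×5 + 3×5 = 128
Kira: 6×5 + 6×5 + 8×0 + 5×2 + 9×2 + 3×1 = 91

Rosa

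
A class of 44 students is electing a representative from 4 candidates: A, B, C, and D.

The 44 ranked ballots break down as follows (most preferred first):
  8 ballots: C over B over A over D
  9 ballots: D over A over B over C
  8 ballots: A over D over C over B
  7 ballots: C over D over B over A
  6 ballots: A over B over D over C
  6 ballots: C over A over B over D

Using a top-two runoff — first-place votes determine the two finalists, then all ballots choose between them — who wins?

Round 1 first-place votes: A 14, B 0, C 21, D 9. C and A advance.
Runoff: C is ranked above A on 21 ballots, A above C on 23.

A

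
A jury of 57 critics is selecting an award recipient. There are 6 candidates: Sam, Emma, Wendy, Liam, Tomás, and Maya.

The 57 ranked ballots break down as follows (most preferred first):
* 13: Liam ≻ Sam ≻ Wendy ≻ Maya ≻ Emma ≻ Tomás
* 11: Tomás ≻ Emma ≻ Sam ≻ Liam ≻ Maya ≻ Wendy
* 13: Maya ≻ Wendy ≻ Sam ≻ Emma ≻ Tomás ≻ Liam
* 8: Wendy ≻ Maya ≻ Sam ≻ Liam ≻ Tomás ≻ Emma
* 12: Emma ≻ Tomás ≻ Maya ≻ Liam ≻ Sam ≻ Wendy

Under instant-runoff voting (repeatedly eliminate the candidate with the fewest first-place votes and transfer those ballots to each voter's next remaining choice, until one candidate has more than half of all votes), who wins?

Maya

Round 1: Sam 0, Emma 12, Wendy 8, Liam 13, Tomás 11, Maya 13. Sam eliminated.
Round 2: Emma 12, Wendy 8, Liam 13, Tomás 11, Maya 13. Wendy eliminated.
Round 3: Emma 12, Liam 13, Tomás 11, Maya 21. Tomás eliminated.
Round 4: Emma 23, Liam 13, Maya 21. Liam eliminated.
Round 5: Emma 23, Maya 34. Maya has a majority (≥29).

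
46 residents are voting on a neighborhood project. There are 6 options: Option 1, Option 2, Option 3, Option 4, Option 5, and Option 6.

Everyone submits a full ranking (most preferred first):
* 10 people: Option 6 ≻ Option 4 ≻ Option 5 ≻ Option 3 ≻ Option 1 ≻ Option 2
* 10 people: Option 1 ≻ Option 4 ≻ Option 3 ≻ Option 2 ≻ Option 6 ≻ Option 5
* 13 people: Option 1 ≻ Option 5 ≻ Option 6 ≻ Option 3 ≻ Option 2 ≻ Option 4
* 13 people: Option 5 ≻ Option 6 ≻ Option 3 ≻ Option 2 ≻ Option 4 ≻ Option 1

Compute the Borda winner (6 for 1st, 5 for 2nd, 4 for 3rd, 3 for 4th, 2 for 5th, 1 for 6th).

Option 6

Option 1: 10×2 + 10×6 + 13×6 + 13×1 = 171
Option 2: 10×1 + 10×3 + 13×2 + 13×3 = 105
Option 3: 10×3 + 10×4 + 13×3 + 13×4 = 161
Option 4: 10×5 + 10×5 + 13×1 + 13×2 = 139
Option 5: 10×4 + 10×1 + 13×5 + 13×6 = 193
Option 6: 10×6 + 10×2 + 13×4 + 13×5 = 197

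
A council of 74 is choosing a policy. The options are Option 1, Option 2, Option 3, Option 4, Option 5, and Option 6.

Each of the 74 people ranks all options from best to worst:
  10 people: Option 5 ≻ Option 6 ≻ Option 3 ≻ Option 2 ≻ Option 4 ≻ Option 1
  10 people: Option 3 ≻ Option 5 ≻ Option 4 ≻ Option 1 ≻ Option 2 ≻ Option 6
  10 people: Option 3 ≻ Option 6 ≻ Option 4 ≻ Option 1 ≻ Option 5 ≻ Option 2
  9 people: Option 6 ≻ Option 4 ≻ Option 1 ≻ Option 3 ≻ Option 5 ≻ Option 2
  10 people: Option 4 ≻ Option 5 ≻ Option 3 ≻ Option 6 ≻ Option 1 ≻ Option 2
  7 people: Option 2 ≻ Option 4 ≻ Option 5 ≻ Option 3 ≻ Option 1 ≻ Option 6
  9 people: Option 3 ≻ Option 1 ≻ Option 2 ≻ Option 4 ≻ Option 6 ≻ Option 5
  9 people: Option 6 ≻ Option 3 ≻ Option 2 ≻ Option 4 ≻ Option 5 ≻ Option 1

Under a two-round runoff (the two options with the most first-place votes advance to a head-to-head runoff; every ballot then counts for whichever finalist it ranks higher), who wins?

Option 3

Round 1 first-place votes: Option 1 0, Option 2 7, Option 3 29, Option 4 10, Option 5 10, Option 6 18. Option 3 and Option 6 advance.
Runoff: Option 3 is ranked above Option 6 on 46 ballots, Option 6 above Option 3 on 28.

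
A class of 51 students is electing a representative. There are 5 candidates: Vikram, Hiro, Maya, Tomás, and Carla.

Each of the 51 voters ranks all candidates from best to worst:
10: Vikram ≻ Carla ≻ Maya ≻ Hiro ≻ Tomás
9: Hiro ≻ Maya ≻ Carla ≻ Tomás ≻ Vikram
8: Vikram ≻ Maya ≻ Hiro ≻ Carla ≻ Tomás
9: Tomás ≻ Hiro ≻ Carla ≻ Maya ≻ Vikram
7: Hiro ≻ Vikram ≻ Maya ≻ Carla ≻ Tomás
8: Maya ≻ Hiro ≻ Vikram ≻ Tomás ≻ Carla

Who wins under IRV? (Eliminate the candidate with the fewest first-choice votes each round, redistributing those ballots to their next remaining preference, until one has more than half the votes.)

Round 1: Vikram 18, Hiro 16, Maya 8, Tomás 9, Carla 0. Carla eliminated.
Round 2: Vikram 18, Hiro 16, Maya 8, Tomás 9. Maya eliminated.
Round 3: Vikram 18, Hiro 24, Tomás 9. Tomás eliminated.
Round 4: Vikram 18, Hiro 33. Hiro has a majority (≥26).

Hiro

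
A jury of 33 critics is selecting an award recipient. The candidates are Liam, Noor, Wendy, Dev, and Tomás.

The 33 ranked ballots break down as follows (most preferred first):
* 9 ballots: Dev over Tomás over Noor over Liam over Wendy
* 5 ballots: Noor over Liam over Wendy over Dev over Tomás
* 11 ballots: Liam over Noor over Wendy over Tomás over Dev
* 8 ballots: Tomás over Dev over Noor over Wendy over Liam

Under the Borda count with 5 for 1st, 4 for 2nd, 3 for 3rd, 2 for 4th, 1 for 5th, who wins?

Liam: 9×2 + 5×4 + 11×5 + 8×1 = 101
Noor: 9×3 + 5×5 + 11×4 + 8×3 = 120
Wendy: 9×1 + 5×3 + 11×3 + 8×2 = 73
Dev: 9×5 + 5×2 + 11×1 + 8×4 = 98
Tomás: 9×4 + 5×1 + 11×2 + 8×5 = 103

Noor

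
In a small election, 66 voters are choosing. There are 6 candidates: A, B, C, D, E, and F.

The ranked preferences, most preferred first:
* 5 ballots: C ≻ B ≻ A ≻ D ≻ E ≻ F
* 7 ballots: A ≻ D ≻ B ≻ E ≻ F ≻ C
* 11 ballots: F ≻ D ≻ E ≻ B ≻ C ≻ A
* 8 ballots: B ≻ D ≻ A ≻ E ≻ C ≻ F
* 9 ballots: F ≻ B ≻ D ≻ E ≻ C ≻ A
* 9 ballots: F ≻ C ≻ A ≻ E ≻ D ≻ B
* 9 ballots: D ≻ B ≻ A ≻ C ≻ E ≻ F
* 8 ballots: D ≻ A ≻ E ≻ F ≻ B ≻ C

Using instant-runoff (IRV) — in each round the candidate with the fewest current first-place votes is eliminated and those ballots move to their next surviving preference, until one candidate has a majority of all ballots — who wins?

D

Round 1: A 7, B 8, C 5, D 17, E 0, F 29. E eliminated.
Round 2: A 7, B 8, C 5, D 17, F 29. C eliminated.
Round 3: A 7, B 13, D 17, F 29. A eliminated.
Round 4: B 13, D 24, F 29. B eliminated.
Round 5: D 37, F 29. D has a majority (≥34).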